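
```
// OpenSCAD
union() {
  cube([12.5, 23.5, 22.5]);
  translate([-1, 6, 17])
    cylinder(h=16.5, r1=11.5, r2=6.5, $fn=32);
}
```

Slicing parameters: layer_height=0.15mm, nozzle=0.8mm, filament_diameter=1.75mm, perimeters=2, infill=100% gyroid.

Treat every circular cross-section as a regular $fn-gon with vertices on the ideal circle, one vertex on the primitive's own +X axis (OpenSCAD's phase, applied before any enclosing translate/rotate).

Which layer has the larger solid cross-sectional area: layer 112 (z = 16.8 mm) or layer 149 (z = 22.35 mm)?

Layer 112 (z = 16.8): the cube (footprint 12.5×23.5) is included at this height (area 293.75 mm²); the cone at (-1, 6) is not intersected at this z (z outside [17, 33.5]); Combining (union): only the 12.5×23.5 cube is present, so the union is just that shape — area = 293.75 mm². So its area = 293.75 mm². Layer 149 (z = 22.35): the cube is present — its section is the full 12.5×23.5 rectangle (area 293.75 mm²); the cone at (-1, 6) (r1=11.5→r2=6.5) has section circumradius 9.879 here — a regular 32-gon (area = (32/2)·9.879²·sin(360°/32) = 304.62 mm²); Combining (union): the regions partially overlap — summed areas 598.37 mm² minus the doubly-counted overlap 115.52 mm² gives 482.85 mm² — area = 482.85 mm². So its area = 482.85 mm². Layer 149 is larger (482.85 vs 293.75 mm²).

layer 149 (z = 22.35 mm)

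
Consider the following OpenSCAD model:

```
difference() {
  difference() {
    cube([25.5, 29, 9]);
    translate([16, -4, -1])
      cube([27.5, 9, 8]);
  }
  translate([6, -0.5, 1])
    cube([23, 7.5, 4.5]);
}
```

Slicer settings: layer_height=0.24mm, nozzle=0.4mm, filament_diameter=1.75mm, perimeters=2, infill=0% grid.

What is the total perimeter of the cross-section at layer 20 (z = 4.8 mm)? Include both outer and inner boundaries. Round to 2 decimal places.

109.00 mm

At z = 4.8 mm: the 25.5×29 cube contributes its full rectangle (perimeter 109.00 mm); the cube at (16, -4) is present — its section is the full 27.5×9 rectangle (perimeter 73.00 mm); After the difference (first − rest): starting from the 25.5×29 cube, the 27.5×9 cube at (16, -4) partially overlaps it — only the 47.50 mm² overlap (of its 247.50 mm²) is removed, clipping the outline — boundary = 109.00 mm; the 23×7.5 cube at (6, -0.5) contributes its full rectangle (perimeter 61.00 mm); Taking the first minus the rest: starting from that combined region, the 23×7.5 cube at (6, -0.5) partially overlaps it — only the 89.00 mm² overlap (of its 172.50 mm²) is removed, clipping the outline — boundary = 109.00 mm. Overall, the cross-section is a single solid region. Total boundary length (outer) = 109.00 mm.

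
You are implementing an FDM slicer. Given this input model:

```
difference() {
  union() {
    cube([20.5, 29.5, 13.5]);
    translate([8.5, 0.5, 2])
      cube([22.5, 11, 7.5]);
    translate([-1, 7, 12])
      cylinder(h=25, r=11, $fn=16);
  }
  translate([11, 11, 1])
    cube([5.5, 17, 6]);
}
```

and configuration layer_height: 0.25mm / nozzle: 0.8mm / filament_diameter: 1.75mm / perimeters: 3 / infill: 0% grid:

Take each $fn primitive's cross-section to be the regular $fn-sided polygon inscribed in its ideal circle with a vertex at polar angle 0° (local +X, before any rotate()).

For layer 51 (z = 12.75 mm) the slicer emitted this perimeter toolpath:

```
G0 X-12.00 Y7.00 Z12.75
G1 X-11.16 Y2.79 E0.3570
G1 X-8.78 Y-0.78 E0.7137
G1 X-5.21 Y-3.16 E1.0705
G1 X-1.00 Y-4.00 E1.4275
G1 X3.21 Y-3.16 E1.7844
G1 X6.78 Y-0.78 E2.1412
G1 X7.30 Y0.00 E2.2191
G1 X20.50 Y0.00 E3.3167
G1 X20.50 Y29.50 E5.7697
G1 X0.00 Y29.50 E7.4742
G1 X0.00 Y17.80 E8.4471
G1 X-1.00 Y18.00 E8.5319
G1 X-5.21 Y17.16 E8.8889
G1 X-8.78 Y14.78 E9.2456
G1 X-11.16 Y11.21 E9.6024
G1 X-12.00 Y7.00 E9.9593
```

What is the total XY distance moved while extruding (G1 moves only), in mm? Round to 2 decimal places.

Sum the Euclidean lengths of each G1 segment: total = 119.78 mm.

119.78 mm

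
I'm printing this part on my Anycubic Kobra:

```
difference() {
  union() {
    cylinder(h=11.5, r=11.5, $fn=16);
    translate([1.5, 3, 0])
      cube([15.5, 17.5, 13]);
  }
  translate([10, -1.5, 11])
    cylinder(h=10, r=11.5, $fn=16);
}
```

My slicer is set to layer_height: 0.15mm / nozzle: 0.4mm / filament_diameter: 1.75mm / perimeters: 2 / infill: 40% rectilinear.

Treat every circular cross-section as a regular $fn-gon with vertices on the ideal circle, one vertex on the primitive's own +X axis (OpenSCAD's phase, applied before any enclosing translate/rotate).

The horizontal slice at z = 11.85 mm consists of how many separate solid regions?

At z = 11.85 mm: the cylinder is absent (z outside [0, 11.5]); the cube at (1.5, 3) is present — its section is the full 15.5×17.5 rectangle; Combining (union): only the 15.5×17.5 cube at (1.5, 3) is present, so the union is just that shape — 1 connected region; the r=11.5 cylinder at (10, -1.5) contributes a regular 16-gon of circumradius 11.5; Subtracting the remaining from the first: starting from that combined region, the r=11.5 cylinder at (10, -1.5) partially overlaps it — only the 90.86 mm² overlap (of its 404.88 mm²) is removed, clipping the outline — 1 connected region. The result has 1 disconnected region.

1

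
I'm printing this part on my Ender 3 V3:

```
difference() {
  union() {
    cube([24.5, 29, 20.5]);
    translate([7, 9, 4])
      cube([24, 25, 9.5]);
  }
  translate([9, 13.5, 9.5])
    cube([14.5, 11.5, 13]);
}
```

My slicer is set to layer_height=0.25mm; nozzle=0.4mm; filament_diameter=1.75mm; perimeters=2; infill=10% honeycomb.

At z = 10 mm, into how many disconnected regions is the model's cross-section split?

1

At z = 10 mm: the cube (footprint 24.5×29) is included at this height; the 24×25 cube at (7, 9) contributes its full rectangle; Combining (union): the regions partially overlap (shared area 350.00 mm²), so overlapping operands fuse into one piece — 1 connected region; the 14.5×11.5 cube at (9, 13.5) contributes its full rectangle; Taking the first minus the rest: starting from that combined region, the 14.5×11.5 cube at (9, 13.5) lies wholly inside it (removes its full 166.75 mm² and its 52.00 mm outline becomes a hole wall) — 1 connected region with 1 hole. The result has 1 disconnected region.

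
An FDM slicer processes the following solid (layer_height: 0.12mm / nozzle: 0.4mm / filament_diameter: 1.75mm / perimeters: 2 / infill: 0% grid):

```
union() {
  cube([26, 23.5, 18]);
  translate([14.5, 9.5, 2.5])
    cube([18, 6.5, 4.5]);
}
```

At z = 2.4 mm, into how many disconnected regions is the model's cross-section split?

1

At z = 2.4 mm: the cube is present — its section is the full 26×23.5 rectangle; the cube at (14.5, 9.5) is absent (z outside [2.5, 7]); Combining (union): only the 26×23.5 cube is present, so the union is just that shape — 1 connected region. The result has 1 disconnected region.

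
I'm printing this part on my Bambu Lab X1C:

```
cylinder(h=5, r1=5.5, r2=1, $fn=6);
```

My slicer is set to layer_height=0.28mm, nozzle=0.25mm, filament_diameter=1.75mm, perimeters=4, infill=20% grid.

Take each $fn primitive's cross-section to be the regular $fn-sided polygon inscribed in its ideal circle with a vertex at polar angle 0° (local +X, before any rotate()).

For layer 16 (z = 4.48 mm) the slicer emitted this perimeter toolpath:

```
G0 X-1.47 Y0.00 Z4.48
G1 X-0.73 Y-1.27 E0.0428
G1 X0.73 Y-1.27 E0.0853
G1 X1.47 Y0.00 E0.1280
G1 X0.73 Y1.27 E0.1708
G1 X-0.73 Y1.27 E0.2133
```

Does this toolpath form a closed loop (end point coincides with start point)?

Start point (G0): (-1.47, 0.00). End point (last G1): the path does not return to the start — open.

no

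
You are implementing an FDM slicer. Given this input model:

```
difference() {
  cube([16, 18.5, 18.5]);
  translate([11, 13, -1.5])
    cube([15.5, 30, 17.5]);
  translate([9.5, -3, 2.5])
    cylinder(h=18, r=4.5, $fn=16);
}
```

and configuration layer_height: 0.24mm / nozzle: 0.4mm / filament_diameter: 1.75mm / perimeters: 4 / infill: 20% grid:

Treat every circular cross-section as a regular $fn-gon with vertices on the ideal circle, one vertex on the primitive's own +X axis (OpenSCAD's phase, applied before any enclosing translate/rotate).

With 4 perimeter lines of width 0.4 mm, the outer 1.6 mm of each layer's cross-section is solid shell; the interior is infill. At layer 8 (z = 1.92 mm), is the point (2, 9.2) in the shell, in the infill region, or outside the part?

At z = 1.92 mm: the cube (footprint 16×18.5) is included at this height; the 15.5×30 cube at (11, 13) contributes its full rectangle; the cylinder at (9.5, -3) is absent (z outside [2.5, 20.5]); Taking the first minus the rest: starting from the 16×18.5 cube, the 15.5×30 cube at (11, 13) partially overlaps it — only the 27.50 mm² overlap (of its 465.00 mm²) is removed, clipping the outline — 1 connected region. Overall, the cross-section is a single solid region. The nearest boundary edge runs (0.00, 0.00)→(0.00, 18.50); distance from the point to it = 2.00 mm. The point is inside the cross-section and 2.00 mm from the nearest boundary — more than the 1.6 mm shell width (4 × 0.4), so it's in the infill interior.

infill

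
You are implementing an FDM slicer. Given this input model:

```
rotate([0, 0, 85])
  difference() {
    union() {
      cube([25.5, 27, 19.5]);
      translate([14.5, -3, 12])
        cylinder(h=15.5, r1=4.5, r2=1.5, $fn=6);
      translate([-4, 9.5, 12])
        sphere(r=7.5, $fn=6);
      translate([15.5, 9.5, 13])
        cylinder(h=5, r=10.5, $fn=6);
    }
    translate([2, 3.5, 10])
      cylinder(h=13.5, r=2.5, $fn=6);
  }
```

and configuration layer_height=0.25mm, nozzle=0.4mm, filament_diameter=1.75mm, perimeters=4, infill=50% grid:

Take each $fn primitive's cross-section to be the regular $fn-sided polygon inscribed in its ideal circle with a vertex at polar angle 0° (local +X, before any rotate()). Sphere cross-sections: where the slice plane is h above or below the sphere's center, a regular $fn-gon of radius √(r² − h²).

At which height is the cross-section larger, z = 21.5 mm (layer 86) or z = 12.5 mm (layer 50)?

layer 50 (z = 12.5 mm)

Layer 86 (z = 21.5): the cube is not intersected at this z (z outside [0, 19.5]); the cone at (14.5, -3) (r1=4.5→r2=1.5) has section circumradius 2.661 here — a regular 6-gon (area = (6/2)·2.661²·sin(360°/6) = 18.40 mm²); the sphere at (-4, 9.5) is not intersected at this z (|z−center|=9.500 > r=7.5); the cylinder at (15.5, 9.5) is absent (z outside [13, 18]); Merging all regions: only the cone at (14.5, -3) is present, so the union is just that shape — area = 18.40 mm²; the r=2.5 cylinder at (2, 3.5) gives a regular 6-gon of circumradius 2.5 (constant along its height) (area = (6/2)·2.500²·sin(360°/6) = 16.24 mm²); After the difference (first − rest): starting from the result so far (18.40 mm²), the r=2.5 cylinder at (2, 3.5) misses the remaining region (no effect) — area = 18.40 mm²; (whole slice rotated 85° about Z — lengths, areas and connectivity unchanged). So its area = 18.40 mm². Layer 50 (z = 12.5): the 25.5×27 cube contributes its full rectangle (area 688.50 mm²); the cone at (14.5, -3) contributes a regular 6-gon of circumradius 4.403 (interpolated between r1=4.5 and r2=1.5 at t=0.032) (area = (6/2)·4.403²·sin(360°/6) = 50.37 mm²); the sphere at (-4, 9.5): section is a regular 6-gon, circumradius = √(r²−h²) = √(7.5²−0.5²) = 7.483 (area = (6/2)·7.483²·sin(360°/6) = 145.49 mm²); the cylinder at (15.5, 9.5) is absent (z outside [13, 18]); Combining (union): the regions partially overlap — summed areas 884.36 mm² minus the doubly-counted overlap 24.98 mm² gives 859.39 mm² — area = 859.39 mm²; the r=2.5 cylinder at (2, 3.5) contributes a regular 6-gon of circumradius 2.5 (area = (6/2)·2.500²·sin(360°/6) = 16.24 mm²); Taking the first minus the rest: starting from the result so far (859.39 mm²), the r=2.5 cylinder at (2, 3.5) partially overlaps it — only the 16.14 mm² overlap (of its 16.24 mm²) is removed, clipping the outline — area = 843.25 mm²; (whole slice rotated 85° about Z — lengths, areas and connectivity unchanged). So its area = 843.25 mm². Layer 50 is larger (843.25 vs 18.40 mm²).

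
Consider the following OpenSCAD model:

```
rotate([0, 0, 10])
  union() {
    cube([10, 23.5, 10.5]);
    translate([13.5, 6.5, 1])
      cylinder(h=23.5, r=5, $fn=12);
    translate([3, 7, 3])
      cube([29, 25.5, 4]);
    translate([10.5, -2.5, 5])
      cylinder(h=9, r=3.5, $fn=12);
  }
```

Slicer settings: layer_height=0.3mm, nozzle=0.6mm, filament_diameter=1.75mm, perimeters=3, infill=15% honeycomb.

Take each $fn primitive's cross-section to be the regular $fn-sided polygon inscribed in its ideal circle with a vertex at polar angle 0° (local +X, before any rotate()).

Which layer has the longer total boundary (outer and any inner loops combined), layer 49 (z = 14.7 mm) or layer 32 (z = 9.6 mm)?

layer 32 (z = 9.6 mm)

Layer 49 (z = 14.7): the cube does not reach this height (z outside [0, 10.5]); the r=5 cylinder at (13.5, 6.5) gives a regular 12-gon of circumradius 5 (constant along its height) (perimeter = 2·12·5.000·sin(180°/12) = 31.06 mm); the cube at (3, 7) does not reach this height (z outside [3, 7]); the cylinder at (10.5, -2.5) is not intersected at this z (z outside [5, 14]); Combining (union): only the r=5 cylinder at (13.5, 6.5) is present, so the union is just that shape — boundary = 31.06 mm; (rotated 10° about Z; rotation is an isometry so areas/perimeters/island counts are preserved). So its perimeter = 31.06 mm. Layer 32 (z = 9.6): the cube is present — its section is the full 10×23.5 rectangle (perimeter 67.00 mm); the r=5 cylinder at (13.5, 6.5) contributes a regular 12-gon of circumradius 5 (perimeter = 2·12·5.000·sin(180°/12) = 31.06 mm); the cube at (3, 7) is not intersected at this z (z outside [3, 7]); the r=3.5 cylinder at (10.5, -2.5) gives a regular 12-gon of circumradius 3.5 (constant along its height) (perimeter = 2·12·3.500·sin(180°/12) = 21.74 mm); Taking the union: the regions partially overlap (shared area 7.53 mm²), so the edge portions inside another operand are dropped and the merged outline is re-measured after clipping — boundary = 100.92 mm; (rotated 10° about Z; rotation is an isometry so areas/perimeters/island counts are preserved). So its perimeter = 100.92 mm. Layer 32 is larger (100.92 vs 31.06 mm).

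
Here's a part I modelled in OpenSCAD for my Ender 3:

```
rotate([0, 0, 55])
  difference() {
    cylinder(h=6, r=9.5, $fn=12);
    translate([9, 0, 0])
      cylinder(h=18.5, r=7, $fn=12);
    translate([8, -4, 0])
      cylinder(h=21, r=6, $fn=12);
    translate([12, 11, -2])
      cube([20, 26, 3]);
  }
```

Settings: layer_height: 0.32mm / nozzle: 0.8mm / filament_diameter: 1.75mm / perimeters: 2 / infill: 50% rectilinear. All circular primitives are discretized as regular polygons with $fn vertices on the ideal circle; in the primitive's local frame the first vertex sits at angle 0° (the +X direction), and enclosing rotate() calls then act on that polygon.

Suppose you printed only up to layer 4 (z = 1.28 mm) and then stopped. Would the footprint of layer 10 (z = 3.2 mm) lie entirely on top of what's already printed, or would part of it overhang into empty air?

Compare the two slices. At z = 1.28: the r=9.5 cylinder gives a regular 12-gon of circumradius 9.5 (constant along its height) (area = (12/2)·9.500²·sin(360°/12) = 270.75 mm²); the cylinder at (9, 0): section is a regular 12-gon, circumradius r=7 (area = (12/2)·7.000²·sin(360°/12) = 147.00 mm²); the cylinder at (8, -4): section is a regular 12-gon, circumradius r=6 (area = (12/2)·6.000²·sin(360°/12) = 108.00 mm²); the cube at (12, 11) does not reach this height (z outside [-2, 1]); After the difference (first − rest): starting from the r=9.5 cylinder (270.75 mm²), the r=7 cylinder at (9, 0) partially overlaps it — only the 65.60 mm² overlap (of its 147.00 mm²) is removed, clipping the outline; the r=6 cylinder at (8, -4) partially overlaps it — only the 11.45 mm² overlap (of its 108.00 mm²) is removed, clipping the outline — area = 193.70 mm²; (whole slice rotated 55° about Z — lengths, areas and connectivity unchanged). At z = 3.2: the r=9.5 cylinder gives a regular 12-gon of circumradius 9.5 (constant along its height) (area = (12/2)·9.500²·sin(360°/12) = 270.75 mm²); the cylinder at (9, 0): section is a regular 12-gon, circumradius r=7 (area = (12/2)·7.000²·sin(360°/12) = 147.00 mm²); the r=6 cylinder at (8, -4) gives a regular 12-gon of circumradius 6 (constant along its height) (area = (12/2)·6.000²·sin(360°/12) = 108.00 mm²); the cube at (12, 11) is not intersected at this z (z outside [-2, 1]); Subtracting the remaining from the first: starting from the r=9.5 cylinder (270.75 mm²), the r=7 cylinder at (9, 0) partially overlaps it — only the 65.60 mm² overlap (of its 147.00 mm²) is removed, clipping the outline; the r=6 cylinder at (8, -4) partially overlaps it — only the 11.45 mm² overlap (of its 108.00 mm²) is removed, clipping the outline — area = 193.70 mm²; (whole slice rotated 55° about Z — lengths, areas and connectivity unchanged). Checking containment: the cross-section at z = 3.2 is a subset of the cross-section at z = 1.28.

entirely on top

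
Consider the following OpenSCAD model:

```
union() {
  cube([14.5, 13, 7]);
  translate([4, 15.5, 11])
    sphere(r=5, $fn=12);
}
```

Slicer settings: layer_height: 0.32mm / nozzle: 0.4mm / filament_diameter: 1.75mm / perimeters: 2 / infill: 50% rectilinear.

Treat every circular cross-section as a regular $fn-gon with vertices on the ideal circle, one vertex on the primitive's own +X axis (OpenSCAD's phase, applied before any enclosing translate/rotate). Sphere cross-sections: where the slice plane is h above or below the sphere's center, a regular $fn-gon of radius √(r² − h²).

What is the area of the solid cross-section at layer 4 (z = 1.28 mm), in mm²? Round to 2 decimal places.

188.50 mm²

At z = 1.28 mm: the 14.5×13 cube contributes its full rectangle (area 188.50 mm²); the sphere at (4, 15.5) does not reach this height (|z−center|=9.720 > r=5); Merging all regions: only the 14.5×13 cube is present, so the union is just that shape — area = 188.50 mm². Overall, the cross-section is a single solid region. Net area = 188.50 mm².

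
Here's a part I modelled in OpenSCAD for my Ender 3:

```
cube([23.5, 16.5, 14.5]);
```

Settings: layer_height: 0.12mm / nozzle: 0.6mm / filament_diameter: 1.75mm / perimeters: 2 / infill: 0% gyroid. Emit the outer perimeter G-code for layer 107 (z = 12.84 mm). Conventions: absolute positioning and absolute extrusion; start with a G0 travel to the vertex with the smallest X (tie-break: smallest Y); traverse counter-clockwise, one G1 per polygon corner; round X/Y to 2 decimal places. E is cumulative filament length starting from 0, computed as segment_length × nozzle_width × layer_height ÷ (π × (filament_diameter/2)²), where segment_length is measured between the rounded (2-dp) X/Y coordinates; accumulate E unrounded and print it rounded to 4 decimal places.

At z = 12.84 mm: the cube (footprint 23.5×16.5) is included at this height. The outline is a single polygon with 4 vertices. Extrusion per mm of travel: 0.6 × 0.12 / (π × 0.875²) = 0.029934. Accumulating E over each segment gives final E = 2.3947.

G0 X0.00 Y0.00 Z12.84
G1 X23.50 Y0.00 E0.7035
G1 X23.50 Y16.50 E1.1974
G1 X0.00 Y16.50 E1.9008
G1 X0.00 Y0.00 E2.3947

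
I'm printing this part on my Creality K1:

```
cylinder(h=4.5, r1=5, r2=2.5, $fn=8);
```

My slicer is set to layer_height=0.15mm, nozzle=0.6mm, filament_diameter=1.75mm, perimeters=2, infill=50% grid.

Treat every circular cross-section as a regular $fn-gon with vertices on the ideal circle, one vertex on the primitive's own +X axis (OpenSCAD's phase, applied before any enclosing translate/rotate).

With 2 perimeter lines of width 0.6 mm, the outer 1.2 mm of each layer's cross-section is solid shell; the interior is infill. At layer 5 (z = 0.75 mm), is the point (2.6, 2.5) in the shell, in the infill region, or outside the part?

At z = 0.75 mm: the cone: at t=0.167 of its height the radius interpolates to r₁+(r₂−r₁)t = 4.583, giving a regular 8-gon of that circumradius. Overall, the cross-section is a single solid region. The nearest boundary edge runs (4.58, 0.00)→(3.24, 3.24); distance from the point to it = 0.88 mm. The point is inside the cross-section, 0.88 mm from the nearest boundary — within the 1.2 mm shell band (2 × 0.6).

shell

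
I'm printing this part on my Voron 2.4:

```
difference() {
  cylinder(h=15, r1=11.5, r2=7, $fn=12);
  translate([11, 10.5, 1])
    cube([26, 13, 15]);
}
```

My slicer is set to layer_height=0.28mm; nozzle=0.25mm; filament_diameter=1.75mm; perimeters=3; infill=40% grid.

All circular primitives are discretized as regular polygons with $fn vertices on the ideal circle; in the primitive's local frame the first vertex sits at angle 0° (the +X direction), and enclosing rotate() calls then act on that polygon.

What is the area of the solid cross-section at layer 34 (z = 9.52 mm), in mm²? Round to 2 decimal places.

224.16 mm²

At z = 9.52 mm: the cone contributes a regular 12-gon of circumradius 8.644 (interpolated between r1=11.5 and r2=7 at t=0.635) (area = (12/2)·8.644²·sin(360°/12) = 224.16 mm²); the cube at (11, 10.5) is present — its section is the full 26×13 rectangle (area 338.00 mm²); After the difference (first − rest): starting from the cone (224.16 mm²), the 26×13 cube at (11, 10.5) misses the remaining region (no effect) — area = 224.16 mm². Overall, the cross-section is a single solid region. Net area = 224.16 mm².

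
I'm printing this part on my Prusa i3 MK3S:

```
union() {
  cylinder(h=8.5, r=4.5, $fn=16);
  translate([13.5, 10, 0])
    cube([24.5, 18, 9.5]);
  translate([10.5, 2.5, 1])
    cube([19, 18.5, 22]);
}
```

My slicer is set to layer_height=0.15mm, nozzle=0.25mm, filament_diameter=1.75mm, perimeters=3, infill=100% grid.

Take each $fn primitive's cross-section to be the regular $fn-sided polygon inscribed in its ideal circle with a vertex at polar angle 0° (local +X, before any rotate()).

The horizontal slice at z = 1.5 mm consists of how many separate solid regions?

2

At z = 1.5 mm: the r=4.5 cylinder contributes a regular 16-gon of circumradius 4.5; the cube at (13.5, 10) is present — its section is the full 24.5×18 rectangle; the cube at (10.5, 2.5) is present — its section is the full 19×18.5 rectangle; Merging all regions: the regions partially overlap (shared area 176.00 mm²), so overlapping operands fuse into one piece — 2 connected regions. The result has 2 disconnected regions.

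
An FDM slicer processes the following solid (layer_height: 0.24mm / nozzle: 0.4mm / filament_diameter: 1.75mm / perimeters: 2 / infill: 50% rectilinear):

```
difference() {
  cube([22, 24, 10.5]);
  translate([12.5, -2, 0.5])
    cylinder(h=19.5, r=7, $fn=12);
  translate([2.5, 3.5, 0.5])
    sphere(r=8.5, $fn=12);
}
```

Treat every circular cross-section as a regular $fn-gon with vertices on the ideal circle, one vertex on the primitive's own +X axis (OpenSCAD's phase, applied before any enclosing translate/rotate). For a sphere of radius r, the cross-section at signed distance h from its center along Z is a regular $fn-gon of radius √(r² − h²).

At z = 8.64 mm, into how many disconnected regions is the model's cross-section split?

1

At z = 8.64 mm: the cube (footprint 22×24) is included at this height; the cylinder at (12.5, -2): section is a regular 12-gon, circumradius r=7; the r=8.5 sphere at (2.5, 3.5) contributes a regular 12-gon of circumradius √(8.5²−8.14²) = 2.448; After the difference (first − rest): starting from the 22×24 cube, the r=7 cylinder at (12.5, -2) partially overlaps it — only the 46.57 mm² overlap (of its 147.00 mm²) is removed, clipping the outline; the r=8.5 sphere at (2.5, 3.5) lies wholly inside it (removes its full 17.97 mm² and its 15.20 mm outline becomes a hole wall) — 1 connected region with 1 hole. The result has 1 disconnected region.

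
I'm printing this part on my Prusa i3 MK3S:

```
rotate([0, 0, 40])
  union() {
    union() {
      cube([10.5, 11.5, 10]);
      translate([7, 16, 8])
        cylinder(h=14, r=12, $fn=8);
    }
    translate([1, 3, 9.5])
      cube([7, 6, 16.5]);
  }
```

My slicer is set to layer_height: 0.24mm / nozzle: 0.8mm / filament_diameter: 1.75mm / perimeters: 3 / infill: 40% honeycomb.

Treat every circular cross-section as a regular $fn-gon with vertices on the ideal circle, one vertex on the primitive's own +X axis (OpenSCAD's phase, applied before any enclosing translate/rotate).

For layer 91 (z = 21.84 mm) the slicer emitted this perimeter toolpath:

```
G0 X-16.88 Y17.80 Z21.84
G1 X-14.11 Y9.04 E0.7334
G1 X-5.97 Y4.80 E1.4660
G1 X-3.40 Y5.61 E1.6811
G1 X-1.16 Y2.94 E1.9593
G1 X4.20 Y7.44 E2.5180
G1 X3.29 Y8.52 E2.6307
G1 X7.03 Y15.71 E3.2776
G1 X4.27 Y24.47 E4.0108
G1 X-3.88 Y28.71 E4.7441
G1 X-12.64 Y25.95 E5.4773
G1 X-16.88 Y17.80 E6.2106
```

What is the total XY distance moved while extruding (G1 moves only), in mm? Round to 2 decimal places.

77.80 mm

Sum the Euclidean lengths of each G1 segment: total = 77.80 mm.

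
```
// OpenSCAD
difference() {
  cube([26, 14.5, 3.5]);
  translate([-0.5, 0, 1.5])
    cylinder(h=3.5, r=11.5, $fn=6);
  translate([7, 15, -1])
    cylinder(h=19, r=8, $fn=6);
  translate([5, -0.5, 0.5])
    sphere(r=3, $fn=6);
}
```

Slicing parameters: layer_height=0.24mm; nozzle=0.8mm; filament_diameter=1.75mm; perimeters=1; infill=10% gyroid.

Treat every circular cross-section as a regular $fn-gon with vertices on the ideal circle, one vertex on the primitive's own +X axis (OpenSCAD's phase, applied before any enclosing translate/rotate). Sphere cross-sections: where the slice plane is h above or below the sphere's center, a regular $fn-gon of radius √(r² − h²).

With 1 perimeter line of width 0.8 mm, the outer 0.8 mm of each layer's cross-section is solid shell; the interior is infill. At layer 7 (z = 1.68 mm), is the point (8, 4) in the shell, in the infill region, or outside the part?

At z = 1.68 mm: the 26×14.5 cube contributes its full rectangle; the r=11.5 cylinder at (-0.5, 0) gives a regular 6-gon of circumradius 11.5 (constant along its height); the r=8 cylinder at (7, 15) gives a regular 6-gon of circumradius 8 (constant along its height); the r=3 sphere at (5, -0.5) slices to a regular 6-gon of circumradius 2.758 (√(r²−h²) with h=1.18 from center); After the difference (first − rest): starting from the 26×14.5 cube, the r=11.5 cylinder at (-0.5, 0) partially overlaps it — only the 80.92 mm² overlap (of its 343.60 mm²) is removed, clipping the outline; the r=8 cylinder at (7, 15) partially overlaps it — only the 68.54 mm² overlap (of its 166.28 mm²) is removed, clipping the outline; the r=3 sphere at (5, -0.5) misses the remaining region (no effect) — 2 connected regions. Overall, the cross-section has 2 separate islands. The nearest boundary edge runs (11.00, 0.00)→(6.34, 8.07); distance from the point to it = 0.60 mm. The point is not inside any of the regions above, so it lies outside the cross-section (0.60 mm from the nearest boundary).

outside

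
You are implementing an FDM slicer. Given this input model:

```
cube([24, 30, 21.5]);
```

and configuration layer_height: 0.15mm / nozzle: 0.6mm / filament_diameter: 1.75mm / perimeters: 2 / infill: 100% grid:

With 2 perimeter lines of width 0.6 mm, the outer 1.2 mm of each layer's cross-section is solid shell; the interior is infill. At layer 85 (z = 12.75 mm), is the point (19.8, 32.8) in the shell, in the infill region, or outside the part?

At z = 12.75 mm: the cube (footprint 24×30) is included at this height. Overall, the cross-section is a single solid region. The nearest boundary edge runs (24.00, 30.00)→(0.00, 30.00); distance from the point to it = 2.80 mm. The point is not inside any of the regions above, so it lies outside the cross-section (2.80 mm from the nearest boundary).

outside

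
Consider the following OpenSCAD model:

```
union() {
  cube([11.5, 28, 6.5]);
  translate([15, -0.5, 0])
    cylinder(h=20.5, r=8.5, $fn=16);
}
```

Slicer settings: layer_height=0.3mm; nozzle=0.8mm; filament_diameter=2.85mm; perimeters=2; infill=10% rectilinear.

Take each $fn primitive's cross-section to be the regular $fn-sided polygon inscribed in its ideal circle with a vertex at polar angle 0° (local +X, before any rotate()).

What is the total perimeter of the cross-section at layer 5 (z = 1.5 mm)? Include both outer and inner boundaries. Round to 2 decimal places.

At z = 1.5 mm: the cube (footprint 11.5×28) is included at this height (perimeter 79.00 mm); the r=8.5 cylinder at (15, -0.5) gives a regular 16-gon of circumradius 8.5 (constant along its height) (perimeter = 2·16·8.500·sin(180°/16) = 53.06 mm); Merging all regions: the regions partially overlap (shared area 24.31 mm²), so the edge portions inside another operand are dropped and the merged outline is re-measured after clipping — boundary = 110.83 mm. Overall, the cross-section is a single solid region. Total boundary length (outer) = 110.83 mm.

110.83 mm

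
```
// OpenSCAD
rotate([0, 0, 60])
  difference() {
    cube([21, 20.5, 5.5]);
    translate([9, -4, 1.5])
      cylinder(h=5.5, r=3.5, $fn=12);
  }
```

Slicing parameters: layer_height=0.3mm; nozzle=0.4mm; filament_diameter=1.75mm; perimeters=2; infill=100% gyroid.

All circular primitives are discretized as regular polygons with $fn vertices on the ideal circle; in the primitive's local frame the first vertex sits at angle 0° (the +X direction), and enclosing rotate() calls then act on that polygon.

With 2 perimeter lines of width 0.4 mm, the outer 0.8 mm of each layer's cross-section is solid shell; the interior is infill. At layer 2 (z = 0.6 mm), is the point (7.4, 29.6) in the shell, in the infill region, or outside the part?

outside

At z = 0.6 mm: the cube is present — its section is the full 21×20.5 rectangle; the cylinder at (9, -4) is not intersected at this z (z outside [1.5, 7]); After the difference (first − rest): none of the subtracted shapes is present at this height, so the 21×20.5 cube is unchanged — 1 connected region; (whole slice rotated 60° about Z — lengths, areas and connectivity unchanged). Overall, the cross-section is a single solid region. Undo the 60° rotation: the query point maps to (29.334, 8.391) in the un-rotated model frame. The nearest boundary edge runs (21.00, 0.00)→(21.00, 20.50); distance from the point to it = 8.33 mm. The point is not inside any of the regions above, so it lies outside the cross-section (8.33 mm from the nearest boundary).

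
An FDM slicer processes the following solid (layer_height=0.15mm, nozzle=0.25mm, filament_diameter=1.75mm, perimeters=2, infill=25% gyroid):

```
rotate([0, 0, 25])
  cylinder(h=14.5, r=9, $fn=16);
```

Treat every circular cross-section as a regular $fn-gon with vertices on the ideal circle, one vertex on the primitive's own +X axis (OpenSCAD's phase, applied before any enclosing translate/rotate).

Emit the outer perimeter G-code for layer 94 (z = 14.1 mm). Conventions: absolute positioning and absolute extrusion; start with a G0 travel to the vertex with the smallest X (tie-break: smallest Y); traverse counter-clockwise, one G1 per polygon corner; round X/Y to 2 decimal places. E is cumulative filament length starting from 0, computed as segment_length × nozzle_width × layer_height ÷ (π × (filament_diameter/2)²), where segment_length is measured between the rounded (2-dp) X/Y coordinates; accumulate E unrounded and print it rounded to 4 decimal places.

G0 X-8.99 Y-0.39 Z14.10
G1 X-8.16 Y-3.80 E0.0547
G1 X-6.08 Y-6.64 E0.1096
G1 X-3.08 Y-8.46 E0.1643
G1 X0.39 Y-8.99 E0.2190
G1 X3.80 Y-8.16 E0.2737
G1 X6.64 Y-6.08 E0.3286
G1 X8.46 Y-3.08 E0.3833
G1 X8.99 Y0.39 E0.4381
G1 X8.16 Y3.80 E0.4928
G1 X6.08 Y6.64 E0.5477
G1 X3.08 Y8.46 E0.6024
G1 X-0.39 Y8.99 E0.6571
G1 X-3.80 Y8.16 E0.7118
G1 X-6.64 Y6.08 E0.7667
G1 X-8.46 Y3.08 E0.8214
G1 X-8.99 Y-0.39 E0.8761

At z = 14.1 mm: the r=9 cylinder gives a regular 16-gon of circumradius 9 (constant along its height); (rotated 25° about Z; rotation is an isometry so areas/perimeters/island counts are preserved). The outline is a single polygon with 16 vertices. Extrusion per mm of travel: 0.25 × 0.15 / (π × 0.875²) = 0.015591. Accumulating E over each segment gives final E = 0.8761.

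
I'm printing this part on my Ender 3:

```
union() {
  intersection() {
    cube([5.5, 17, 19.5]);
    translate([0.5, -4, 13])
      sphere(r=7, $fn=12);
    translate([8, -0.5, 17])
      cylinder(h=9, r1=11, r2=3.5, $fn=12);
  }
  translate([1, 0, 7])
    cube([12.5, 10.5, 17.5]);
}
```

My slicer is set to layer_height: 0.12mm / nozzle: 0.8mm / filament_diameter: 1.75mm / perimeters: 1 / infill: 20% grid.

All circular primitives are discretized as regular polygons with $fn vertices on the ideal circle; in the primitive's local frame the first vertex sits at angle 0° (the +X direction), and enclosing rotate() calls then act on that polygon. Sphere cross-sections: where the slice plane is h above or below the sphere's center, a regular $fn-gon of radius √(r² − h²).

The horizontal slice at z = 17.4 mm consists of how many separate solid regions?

1

At z = 17.4 mm: the cube is present — its section is the full 5.5×17 rectangle; the r=7 sphere at (0.5, -4) slices to a regular 12-gon of circumradius 5.444 (√(r²−h²) with h=4.4 from center); the cone at (8, -0.5): at t=0.044 of its height the radius interpolates to r₁+(r₂−r₁)t = 10.667, giving a regular 12-gon of that circumradius; After intersecting: the r=7 sphere at (0.5, -4) partially overlaps the 5.5×17 cube; clipping to the common part keeps 3.88 mm²; the running intersection lies inside the cone at (8, -0.5), so it is kept whole — 1 connected region; the cube at (1, 0) (footprint 12.5×10.5) is included at this height; Merging all regions: the regions partially overlap (shared area 2.51 mm²), so overlapping operands fuse into one piece — 1 connected region. The result has 1 disconnected region.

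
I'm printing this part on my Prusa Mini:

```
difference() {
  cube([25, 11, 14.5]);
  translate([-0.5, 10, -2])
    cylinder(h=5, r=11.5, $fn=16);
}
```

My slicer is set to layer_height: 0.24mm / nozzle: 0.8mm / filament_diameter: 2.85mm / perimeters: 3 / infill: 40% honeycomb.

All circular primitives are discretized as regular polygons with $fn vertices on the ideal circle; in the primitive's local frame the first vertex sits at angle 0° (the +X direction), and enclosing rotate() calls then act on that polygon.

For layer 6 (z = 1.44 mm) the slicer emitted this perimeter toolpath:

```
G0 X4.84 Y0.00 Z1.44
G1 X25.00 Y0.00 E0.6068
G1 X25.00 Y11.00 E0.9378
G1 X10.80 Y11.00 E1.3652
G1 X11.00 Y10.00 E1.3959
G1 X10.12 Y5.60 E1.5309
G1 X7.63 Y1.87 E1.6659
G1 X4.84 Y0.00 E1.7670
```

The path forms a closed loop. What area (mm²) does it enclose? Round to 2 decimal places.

Apply the shoelace formula to the sequence of (X, Y) vertices; enclosed area = 172.87 mm².

172.87 mm²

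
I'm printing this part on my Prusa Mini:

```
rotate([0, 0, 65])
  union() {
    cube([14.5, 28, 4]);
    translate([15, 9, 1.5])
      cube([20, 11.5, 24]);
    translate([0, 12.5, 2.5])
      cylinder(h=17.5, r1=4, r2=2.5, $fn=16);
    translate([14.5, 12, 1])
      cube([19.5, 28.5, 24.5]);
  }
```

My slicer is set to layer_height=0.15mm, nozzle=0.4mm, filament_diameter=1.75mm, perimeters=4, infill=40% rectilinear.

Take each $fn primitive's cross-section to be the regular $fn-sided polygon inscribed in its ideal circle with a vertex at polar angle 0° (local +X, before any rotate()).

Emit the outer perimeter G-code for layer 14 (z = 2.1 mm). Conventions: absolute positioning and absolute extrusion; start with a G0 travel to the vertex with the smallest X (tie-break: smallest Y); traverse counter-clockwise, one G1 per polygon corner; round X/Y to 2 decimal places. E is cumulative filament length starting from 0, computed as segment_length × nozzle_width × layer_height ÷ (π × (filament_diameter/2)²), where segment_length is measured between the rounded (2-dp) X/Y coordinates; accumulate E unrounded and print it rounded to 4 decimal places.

At z = 2.1 mm: the cube (footprint 14.5×28) is included at this height; the cube at (15, 9) is present — its section is the full 20×11.5 rectangle; the cone at (0, 12.5) does not reach this height (z outside [2.5, 20]); the cube at (14.5, 12) is present — its section is the full 19.5×28.5 rectangle; Taking the union: the regions partially overlap (shared area 161.50 mm²), so overlapping operands fuse into one piece — 1 connected region; (whole slice rotated 65° about Z — lengths, areas and connectivity unchanged). The outline is a single polygon with 12 vertices. Extrusion per mm of travel: 0.4 × 0.15 / (π × 0.875²) = 0.024945. Accumulating E over each segment gives final E = 3.9164.

G0 X-30.58 Y30.26 Z2.10
G1 X-19.25 Y24.97 E0.3119
G1 X-25.38 Y11.83 E0.6736
G1 X0.00 Y0.00 E1.3721
G1 X6.13 Y13.14 E1.7338
G1 X-4.75 Y18.21 E2.0332
G1 X-4.54 Y18.67 E2.0458
G1 X-1.82 Y17.40 E2.1207
G1 X6.63 Y35.52 E2.6195
G1 X-3.79 Y40.38 E2.9063
G1 X-4.21 Y39.48 E2.9310
G1 X-22.34 Y47.93 E3.4300
G1 X-30.58 Y30.26 E3.9164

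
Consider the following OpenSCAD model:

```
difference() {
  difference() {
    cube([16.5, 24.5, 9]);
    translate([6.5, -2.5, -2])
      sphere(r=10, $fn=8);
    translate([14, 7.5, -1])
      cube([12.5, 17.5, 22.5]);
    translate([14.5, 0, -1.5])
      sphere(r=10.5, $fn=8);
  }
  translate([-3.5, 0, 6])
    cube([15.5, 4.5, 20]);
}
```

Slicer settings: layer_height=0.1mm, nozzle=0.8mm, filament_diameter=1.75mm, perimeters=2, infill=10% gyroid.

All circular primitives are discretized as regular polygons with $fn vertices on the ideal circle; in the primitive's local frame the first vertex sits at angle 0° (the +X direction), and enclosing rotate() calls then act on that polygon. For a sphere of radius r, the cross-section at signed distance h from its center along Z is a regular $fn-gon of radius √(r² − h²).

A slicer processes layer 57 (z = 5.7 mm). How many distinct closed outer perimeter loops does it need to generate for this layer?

At z = 5.7 mm: the cube is present — its section is the full 16.5×24.5 rectangle; the sphere at (6.5, -2.5): section is a regular 8-gon, circumradius = √(r²−h²) = √(10²−7.7²) = 6.380; the cube at (14, 7.5) (footprint 12.5×17.5) is included at this height; the sphere at (14.5, 0): section is a regular 8-gon, circumradius = √(r²−h²) = √(10.5²−7.2²) = 7.643; Taking the first minus the rest: starting from the 16.5×24.5 cube, the r=10 sphere at (6.5, -2.5) partially overlaps it — only the 28.26 mm² overlap (of its 115.15 mm²) is removed, clipping the outline; the 12.5×17.5 cube at (14, 7.5) partially overlaps it — only the 42.50 mm² overlap (of its 218.75 mm²) is removed, clipping the outline; the r=10.5 sphere at (14.5, 0) partially overlaps it — only the 45.40 mm² overlap (of its 165.21 mm²) is removed, clipping the outline — 2 connected regions; the cube at (-3.5, 0) does not reach this height (z outside [6, 26]); Taking the first minus the rest: none of the subtracted shapes is present at this height, so the result so far is unchanged — 2 connected regions. The result has 2 disconnected regions.

2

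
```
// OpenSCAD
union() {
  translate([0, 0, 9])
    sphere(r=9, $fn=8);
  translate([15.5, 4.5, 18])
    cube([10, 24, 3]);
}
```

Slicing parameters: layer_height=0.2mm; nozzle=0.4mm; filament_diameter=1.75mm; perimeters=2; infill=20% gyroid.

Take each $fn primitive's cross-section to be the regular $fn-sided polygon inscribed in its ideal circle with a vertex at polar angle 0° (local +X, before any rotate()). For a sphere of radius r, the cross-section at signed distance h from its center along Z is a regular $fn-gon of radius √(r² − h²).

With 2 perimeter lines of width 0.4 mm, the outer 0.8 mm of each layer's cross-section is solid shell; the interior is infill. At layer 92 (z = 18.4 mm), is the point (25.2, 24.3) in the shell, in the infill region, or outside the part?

shell

At z = 18.4 mm: the sphere is not intersected at this z (|z−center|=9.400 > r=9); the cube at (15.5, 4.5) (footprint 10×24) is included at this height; Merging all regions: only the 10×24 cube at (15.5, 4.5) is present, so the union is just that shape — 1 connected region. Overall, the cross-section is a single solid region. The nearest boundary edge runs (25.50, 4.50)→(25.50, 28.50); distance from the point to it = 0.30 mm. The point is inside the cross-section, 0.30 mm from the nearest boundary — within the 0.8 mm shell band (2 × 0.4).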